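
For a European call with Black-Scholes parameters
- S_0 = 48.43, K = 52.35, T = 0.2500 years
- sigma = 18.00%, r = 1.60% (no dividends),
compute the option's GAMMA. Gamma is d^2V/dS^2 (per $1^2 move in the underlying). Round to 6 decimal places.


d1 = -0.7753608989; d2 = -0.8653608989
phi(d1) = 0.2953687229; exp(-qT) = 1.0000000000; exp(-rT) = 0.9960079893
Gamma = exp(-qT) * phi(d1) / (S * sigma * sqrt(T)) = 1.0000000000 * 0.2953687229 / (48.4300 * 0.1800 * 0.5000000000) = 0.067765

Answer: Gamma = 0.067765


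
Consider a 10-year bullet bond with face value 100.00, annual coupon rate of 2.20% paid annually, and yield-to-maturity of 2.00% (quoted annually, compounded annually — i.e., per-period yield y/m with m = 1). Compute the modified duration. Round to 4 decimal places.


Answer: Modified duration = 8.9164

Derivation:
Coupon per period c = face * coupon_rate / m = 2.200000
Periods per year m = 1; per-period yield y/m = 0.020000
Number of cashflows N = 10
Cashflows (t years, CF_t, discount factor 1/(1+y/m)^(m*t), PV):
  t = 1.0000: CF_t = 2.200000, DF = 0.980392, PV = 2.156863
  t = 2.0000: CF_t = 2.200000, DF = 0.961169, PV = 2.114571
  t = 3.0000: CF_t = 2.200000, DF = 0.942322, PV = 2.073109
  t = 4.0000: CF_t = 2.200000, DF = 0.923845, PV = 2.032460
  t = 5.0000: CF_t = 2.200000, DF = 0.905731, PV = 1.992608
  t = 6.0000: CF_t = 2.200000, DF = 0.887971, PV = 1.953537
  t = 7.0000: CF_t = 2.200000, DF = 0.870560, PV = 1.915232
  t = 8.0000: CF_t = 2.200000, DF = 0.853490, PV = 1.877679
  t = 9.0000: CF_t = 2.200000, DF = 0.836755, PV = 1.840862
  t = 10.0000: CF_t = 102.200000, DF = 0.820348, PV = 83.839596
Price P = sum_t PV_t = 101.796517
First compute Macaulay numerator sum_t t * PV_t:
  t * PV_t at t = 1.0000: 2.156863
  t * PV_t at t = 2.0000: 4.229143
  t * PV_t at t = 3.0000: 6.219327
  t * PV_t at t = 4.0000: 8.129840
  t * PV_t at t = 5.0000: 9.963039
  t * PV_t at t = 6.0000: 11.721222
  t * PV_t at t = 7.0000: 13.406627
  t * PV_t at t = 8.0000: 15.021431
  t * PV_t at t = 9.0000: 16.567754
  t * PV_t at t = 10.0000: 838.395962
Macaulay duration D = 925.811208 / 101.796517 = 9.094724
Modified duration = D / (1 + y/m) = 9.094724 / (1 + 0.020000) = 8.916396


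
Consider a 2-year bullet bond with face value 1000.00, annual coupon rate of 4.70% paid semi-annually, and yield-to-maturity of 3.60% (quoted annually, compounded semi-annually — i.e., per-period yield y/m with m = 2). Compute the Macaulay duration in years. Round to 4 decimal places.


Coupon per period c = face * coupon_rate / m = 23.500000
Periods per year m = 2; per-period yield y/m = 0.018000
Number of cashflows N = 4
Cashflows (t years, CF_t, discount factor 1/(1+y/m)^(m*t), PV):
  t = 0.5000: CF_t = 23.500000, DF = 0.982318, PV = 23.084479
  t = 1.0000: CF_t = 23.500000, DF = 0.964949, PV = 22.676306
  t = 1.5000: CF_t = 23.500000, DF = 0.947887, PV = 22.275350
  t = 2.0000: CF_t = 1023.500000, DF = 0.931127, PV = 953.008414
Price P = sum_t PV_t = 1021.044549
Macaulay numerator sum_t t * PV_t:
  t * PV_t at t = 0.5000: 11.542240
  t * PV_t at t = 1.0000: 22.676306
  t * PV_t at t = 1.5000: 33.413024
  t * PV_t at t = 2.0000: 1906.016828
Macaulay duration D = (sum_t t * PV_t) / P = 1973.648398 / 1021.044549 = 1.932970

Answer: Macaulay duration = 1.9330 years


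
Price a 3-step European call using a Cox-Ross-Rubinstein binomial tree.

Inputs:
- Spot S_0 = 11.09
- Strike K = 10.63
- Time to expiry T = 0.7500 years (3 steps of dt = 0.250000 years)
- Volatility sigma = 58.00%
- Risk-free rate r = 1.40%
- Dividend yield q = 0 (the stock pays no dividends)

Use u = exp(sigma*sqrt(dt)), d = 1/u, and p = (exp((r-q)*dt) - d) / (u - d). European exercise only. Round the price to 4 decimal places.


Answer: Price = V(0,0) = 2.6074

Derivation:
dt = T/N = 0.250000
u = exp(sigma*sqrt(dt)) = 1.336427; d = 1/u = 0.748264
p = (exp((r-q)*dt) - d) / (u - d) = 0.433965
Discount per step: exp(-r*dt) = 0.996506
Stock lattice S(k, i) with i counting down-moves:
  k=0: S(0,0) = 11.0900
  k=1: S(1,0) = 14.8210; S(1,1) = 8.2982
  k=2: S(2,0) = 19.8072; S(2,1) = 11.0900; S(2,2) = 6.2093
  k=3: S(3,0) = 26.4708; S(3,1) = 14.8210; S(3,2) = 8.2982; S(3,3) = 4.6462
Terminal payoffs V(N, i) = max(S_T - K, 0):
  V(3,0) = 15.840841; V(3,1) = 4.190981; V(3,2) = 0.000000; V(3,3) = 0.000000
Backward induction: V(k, i) = exp(-r*dt) * [p * V(k+1, i) + (1-p) * V(k+1, i+1)].
  V(2,0) = exp(-r*dt) * [p*15.840841 + (1-p)*4.190981] = 9.214306
  V(2,1) = exp(-r*dt) * [p*4.190981 + (1-p)*0.000000] = 1.812385
  V(2,2) = exp(-r*dt) * [p*0.000000 + (1-p)*0.000000] = 0.000000
  V(1,0) = exp(-r*dt) * [p*9.214306 + (1-p)*1.812385] = 5.007004
  V(1,1) = exp(-r*dt) * [p*1.812385 + (1-p)*0.000000] = 0.783764
  V(0,0) = exp(-r*dt) * [p*5.007004 + (1-p)*0.783764] = 2.607361


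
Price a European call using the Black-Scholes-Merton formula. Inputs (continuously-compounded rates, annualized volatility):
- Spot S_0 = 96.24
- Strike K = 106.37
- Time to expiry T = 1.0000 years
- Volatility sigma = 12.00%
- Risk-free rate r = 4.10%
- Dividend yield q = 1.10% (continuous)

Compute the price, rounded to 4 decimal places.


Answer: Price = 2.0459

Derivation:
d1 = (ln(S/K) + (r - q + 0.5*sigma^2) * T) / (sigma * sqrt(T)) = -0.52398759
d2 = d1 - sigma * sqrt(T) = -0.64398759
exp(-rT) = 0.95982913; exp(-qT) = 0.98906028
C = S_0 * exp(-qT) * N(d1) - K * exp(-rT) * N(d2)
N(d1) = 0.30014359; N(d2) = 0.25979174
C = 96.2400 * 0.98906028 * 0.30014359 - 106.3700 * 0.95982913 * 0.25979174 = 2.0459


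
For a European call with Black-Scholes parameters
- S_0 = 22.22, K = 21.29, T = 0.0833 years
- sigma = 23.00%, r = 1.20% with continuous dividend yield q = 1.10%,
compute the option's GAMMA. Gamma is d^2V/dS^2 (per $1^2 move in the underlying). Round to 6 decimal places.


d1 = 0.6785256533; d2 = 0.6121436527
phi(d1) = 0.3169101245; exp(-qT) = 0.9990841197; exp(-rT) = 0.9990008994
Gamma = exp(-qT) * phi(d1) / (S * sigma * sqrt(T)) = 0.9990841197 * 0.3169101245 / (22.2200 * 0.2300 * 0.2886173938) = 0.214656

Answer: Gamma = 0.214656


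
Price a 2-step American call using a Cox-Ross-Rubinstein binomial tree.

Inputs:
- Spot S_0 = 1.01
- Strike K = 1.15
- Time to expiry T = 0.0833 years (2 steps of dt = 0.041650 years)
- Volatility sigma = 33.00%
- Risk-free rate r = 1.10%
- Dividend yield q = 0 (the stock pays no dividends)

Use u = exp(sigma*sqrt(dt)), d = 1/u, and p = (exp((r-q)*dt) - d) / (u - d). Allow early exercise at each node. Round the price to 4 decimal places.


dt = T/N = 0.041650
u = exp(sigma*sqrt(dt)) = 1.069667; d = 1/u = 0.934870
p = (exp((r-q)*dt) - d) / (u - d) = 0.486569
Discount per step: exp(-r*dt) = 0.999542
Stock lattice S(k, i) with i counting down-moves:
  k=0: S(0,0) = 1.0100
  k=1: S(1,0) = 1.0804; S(1,1) = 0.9442
  k=2: S(2,0) = 1.1556; S(2,1) = 1.0100; S(2,2) = 0.8827
Terminal payoffs V(N, i) = max(S_T - K, 0):
  V(2,0) = 0.005630; V(2,1) = 0.000000; V(2,2) = 0.000000
Backward induction: V(k, i) = exp(-r*dt) * [p * V(k+1, i) + (1-p) * V(k+1, i+1)]; then take max(V_cont, immediate exercise) for American.
  V(1,0) = exp(-r*dt) * [p*0.005630 + (1-p)*0.000000] = 0.002738; exercise = 0.000000; V(1,0) = max -> 0.002738
  V(1,1) = exp(-r*dt) * [p*0.000000 + (1-p)*0.000000] = 0.000000; exercise = 0.000000; V(1,1) = max -> 0.000000
  V(0,0) = exp(-r*dt) * [p*0.002738 + (1-p)*0.000000] = 0.001332; exercise = 0.000000; V(0,0) = max -> 0.001332

Answer: Price = V(0,0) = 0.0013


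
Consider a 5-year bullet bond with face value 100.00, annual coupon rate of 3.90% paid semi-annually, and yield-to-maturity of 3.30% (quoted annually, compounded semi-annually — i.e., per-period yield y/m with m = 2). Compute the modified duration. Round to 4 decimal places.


Answer: Modified duration = 4.5230

Derivation:
Coupon per period c = face * coupon_rate / m = 1.950000
Periods per year m = 2; per-period yield y/m = 0.016500
Number of cashflows N = 10
Cashflows (t years, CF_t, discount factor 1/(1+y/m)^(m*t), PV):
  t = 0.5000: CF_t = 1.950000, DF = 0.983768, PV = 1.918347
  t = 1.0000: CF_t = 1.950000, DF = 0.967799, PV = 1.887208
  t = 1.5000: CF_t = 1.950000, DF = 0.952090, PV = 1.856575
  t = 2.0000: CF_t = 1.950000, DF = 0.936635, PV = 1.826439
  t = 2.5000: CF_t = 1.950000, DF = 0.921432, PV = 1.796792
  t = 3.0000: CF_t = 1.950000, DF = 0.906475, PV = 1.767626
  t = 3.5000: CF_t = 1.950000, DF = 0.891761, PV = 1.738933
  t = 4.0000: CF_t = 1.950000, DF = 0.877285, PV = 1.710707
  t = 4.5000: CF_t = 1.950000, DF = 0.863045, PV = 1.682938
  t = 5.0000: CF_t = 101.950000, DF = 0.849036, PV = 86.559233
Price P = sum_t PV_t = 102.744798
First compute Macaulay numerator sum_t t * PV_t:
  t * PV_t at t = 0.5000: 0.959174
  t * PV_t at t = 1.0000: 1.887208
  t * PV_t at t = 1.5000: 2.784862
  t * PV_t at t = 2.0000: 3.652877
  t * PV_t at t = 2.5000: 4.491979
  t * PV_t at t = 3.0000: 5.302877
  t * PV_t at t = 3.5000: 6.086267
  t * PV_t at t = 4.0000: 6.842827
  t * PV_t at t = 4.5000: 7.573222
  t * PV_t at t = 5.0000: 432.796166
Macaulay duration D = 472.377459 / 102.744798 = 4.597580
Modified duration = D / (1 + y/m) = 4.597580 / (1 + 0.016500) = 4.522952


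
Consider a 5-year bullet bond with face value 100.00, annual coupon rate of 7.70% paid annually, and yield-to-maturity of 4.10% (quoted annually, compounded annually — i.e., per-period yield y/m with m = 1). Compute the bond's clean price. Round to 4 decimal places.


Coupon per period c = face * coupon_rate / m = 7.700000
Periods per year m = 1; per-period yield y/m = 0.041000
Number of cashflows N = 5
Cashflows (t years, CF_t, discount factor 1/(1+y/m)^(m*t), PV):
  t = 1.0000: CF_t = 7.700000, DF = 0.960615, PV = 7.396734
  t = 2.0000: CF_t = 7.700000, DF = 0.922781, PV = 7.105412
  t = 3.0000: CF_t = 7.700000, DF = 0.886437, PV = 6.825564
  t = 4.0000: CF_t = 7.700000, DF = 0.851524, PV = 6.556738
  t = 5.0000: CF_t = 107.700000, DF = 0.817987, PV = 88.097190
Price P = sum_t PV_t = 115.981637

Answer: Price = 115.9816


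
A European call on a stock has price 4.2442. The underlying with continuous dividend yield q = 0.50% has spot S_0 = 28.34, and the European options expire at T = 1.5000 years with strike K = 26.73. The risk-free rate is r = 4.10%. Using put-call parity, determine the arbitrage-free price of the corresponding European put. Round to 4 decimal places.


Answer: Put price = 1.2516

Derivation:
Put-call parity: C - P = S_0 * exp(-qT) - K * exp(-rT).
S_0 * exp(-qT) = 28.3400 * 0.99252805 = 28.12824507
K * exp(-rT) = 26.7300 * 0.94035295 = 25.13563424
P = C - S*exp(-qT) + K*exp(-rT)
P = 4.2442 - 28.12824507 + 25.13563424 = 1.2516


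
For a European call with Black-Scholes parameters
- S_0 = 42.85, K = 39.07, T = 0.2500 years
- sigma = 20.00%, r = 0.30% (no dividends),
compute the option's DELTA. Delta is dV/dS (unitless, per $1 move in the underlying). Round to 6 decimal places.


Answer: Delta = 0.836705

Derivation:
d1 = 0.9810073598; d2 = 0.8810073598
phi(d1) = 0.2465658323; exp(-qT) = 1.0000000000; exp(-rT) = 0.9992502812
N(d1) = 0.8367054439
Delta = exp(-qT) * N(d1) = 1.0000000000 * 0.8367054439 = 0.836705


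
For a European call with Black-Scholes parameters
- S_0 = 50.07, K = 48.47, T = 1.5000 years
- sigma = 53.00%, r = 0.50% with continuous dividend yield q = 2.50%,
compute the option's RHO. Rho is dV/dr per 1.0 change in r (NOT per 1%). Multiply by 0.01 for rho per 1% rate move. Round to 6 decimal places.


d1 = 0.3283733208; d2 = -0.3207414610
phi(d1) = 0.3780030358; exp(-qT) = 0.9631944177; exp(-rT) = 0.9925280548
N(d2) = 0.3742031623
Rho = K*T*exp(-rT)*N(d2) = 48.4700 * 1.5000 * 0.9925280548 * 0.3742031623 = 27.003156

Answer: Rho = 27.003156


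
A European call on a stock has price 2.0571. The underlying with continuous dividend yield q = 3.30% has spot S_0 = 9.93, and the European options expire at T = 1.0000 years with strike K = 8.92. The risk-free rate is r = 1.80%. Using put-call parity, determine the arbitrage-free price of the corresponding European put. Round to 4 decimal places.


Answer: Put price = 1.2103

Derivation:
Put-call parity: C - P = S_0 * exp(-qT) - K * exp(-rT).
S_0 * exp(-qT) = 9.9300 * 0.96753856 = 9.60765790
K * exp(-rT) = 8.9200 * 0.98216103 = 8.76087641
P = C - S*exp(-qT) + K*exp(-rT)
P = 2.0571 - 9.60765790 + 8.76087641 = 1.2103


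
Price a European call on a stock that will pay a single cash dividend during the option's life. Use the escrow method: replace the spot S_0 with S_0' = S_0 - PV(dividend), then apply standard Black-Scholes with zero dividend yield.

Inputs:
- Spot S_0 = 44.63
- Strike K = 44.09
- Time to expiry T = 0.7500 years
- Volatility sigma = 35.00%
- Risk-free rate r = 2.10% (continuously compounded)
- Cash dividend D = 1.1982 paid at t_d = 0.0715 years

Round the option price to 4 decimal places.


Answer: Price = 5.2464

Derivation:
PV(D) = D * exp(-r * t_d) = 1.1982 * 0.99849963 = 1.19640225
S_0' = S_0 - PV(D) = 44.6300 - 1.19640225 = 43.43359775
d1 = (ln(S_0'/K) + (r + sigma^2/2)*T) / (sigma*sqrt(T)) = 0.15402974
d2 = d1 - sigma*sqrt(T) = -0.14907915
exp(-rT) = 0.98437338
N(d1) = 0.56120686; N(d2) = 0.44074559
C = S_0' * N(d1) - K * exp(-rT) * N(d2) = 43.43359775 * 0.56120686 - 44.0900 * 0.98437338 * 0.44074559 = 5.2464


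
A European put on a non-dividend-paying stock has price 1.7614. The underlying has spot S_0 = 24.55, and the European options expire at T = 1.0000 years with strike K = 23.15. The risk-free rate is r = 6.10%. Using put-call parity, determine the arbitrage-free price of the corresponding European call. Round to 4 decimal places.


Put-call parity: C - P = S_0 * exp(-qT) - K * exp(-rT).
S_0 * exp(-qT) = 24.5500 * 1.00000000 = 24.55000000
K * exp(-rT) = 23.1500 * 0.94082324 = 21.78005800
C = P + S*exp(-qT) - K*exp(-rT)
C = 1.7614 + 24.55000000 - 21.78005800 = 4.5313

Answer: Call price = 4.5313


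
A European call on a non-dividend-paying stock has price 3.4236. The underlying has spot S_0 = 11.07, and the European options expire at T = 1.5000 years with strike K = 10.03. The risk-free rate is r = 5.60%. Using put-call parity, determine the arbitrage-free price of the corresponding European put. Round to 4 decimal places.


Put-call parity: C - P = S_0 * exp(-qT) - K * exp(-rT).
S_0 * exp(-qT) = 11.0700 * 1.00000000 = 11.07000000
K * exp(-rT) = 10.0300 * 0.91943126 = 9.22189550
P = C - S*exp(-qT) + K*exp(-rT)
P = 3.4236 - 11.07000000 + 9.22189550 = 1.5755

Answer: Put price = 1.5755


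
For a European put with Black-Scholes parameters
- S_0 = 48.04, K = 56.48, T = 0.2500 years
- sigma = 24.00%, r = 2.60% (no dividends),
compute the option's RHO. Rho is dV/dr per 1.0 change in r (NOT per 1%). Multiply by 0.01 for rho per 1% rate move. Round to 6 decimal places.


d1 = -1.2346049664; d2 = -1.3546049664
phi(d1) = 0.1861759202; exp(-qT) = 1.0000000000; exp(-rT) = 0.9935210793
N(-d2) = 0.9122282749
Rho = -K*T*exp(-rT)*N(-d2) = -56.4800 * 0.2500 * 0.9935210793 * 0.9122282749 = -12.797210

Answer: Rho = -12.797210


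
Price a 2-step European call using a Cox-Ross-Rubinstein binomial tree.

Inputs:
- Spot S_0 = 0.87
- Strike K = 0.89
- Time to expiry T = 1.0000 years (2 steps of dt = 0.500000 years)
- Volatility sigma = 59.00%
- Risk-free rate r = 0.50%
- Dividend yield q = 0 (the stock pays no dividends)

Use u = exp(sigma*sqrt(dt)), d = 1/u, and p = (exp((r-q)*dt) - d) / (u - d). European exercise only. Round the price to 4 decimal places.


dt = T/N = 0.500000
u = exp(sigma*sqrt(dt)) = 1.517695; d = 1/u = 0.658894
p = (exp((r-q)*dt) - d) / (u - d) = 0.400103
Discount per step: exp(-r*dt) = 0.997503
Stock lattice S(k, i) with i counting down-moves:
  k=0: S(0,0) = 0.8700
  k=1: S(1,0) = 1.3204; S(1,1) = 0.5732
  k=2: S(2,0) = 2.0040; S(2,1) = 0.8700; S(2,2) = 0.3777
Terminal payoffs V(N, i) = max(S_T - K, 0):
  V(2,0) = 1.113957; V(2,1) = 0.000000; V(2,2) = 0.000000
Backward induction: V(k, i) = exp(-r*dt) * [p * V(k+1, i) + (1-p) * V(k+1, i+1)].
  V(1,0) = exp(-r*dt) * [p*1.113957 + (1-p)*0.000000] = 0.444585
  V(1,1) = exp(-r*dt) * [p*0.000000 + (1-p)*0.000000] = 0.000000
  V(0,0) = exp(-r*dt) * [p*0.444585 + (1-p)*0.000000] = 0.177436

Answer: Price = V(0,0) = 0.1774


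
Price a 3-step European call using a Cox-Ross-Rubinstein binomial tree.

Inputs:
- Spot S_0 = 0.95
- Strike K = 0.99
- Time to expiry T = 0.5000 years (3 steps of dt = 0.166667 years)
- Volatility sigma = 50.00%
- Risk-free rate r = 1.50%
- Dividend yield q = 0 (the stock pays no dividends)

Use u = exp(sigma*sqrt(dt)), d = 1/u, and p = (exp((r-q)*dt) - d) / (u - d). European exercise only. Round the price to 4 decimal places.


Answer: Price = V(0,0) = 0.1303

Derivation:
dt = T/N = 0.166667
u = exp(sigma*sqrt(dt)) = 1.226450; d = 1/u = 0.815361
p = (exp((r-q)*dt) - d) / (u - d) = 0.455234
Discount per step: exp(-r*dt) = 0.997503
Stock lattice S(k, i) with i counting down-moves:
  k=0: S(0,0) = 0.9500
  k=1: S(1,0) = 1.1651; S(1,1) = 0.7746
  k=2: S(2,0) = 1.4290; S(2,1) = 0.9500; S(2,2) = 0.6316
  k=3: S(3,0) = 1.7526; S(3,1) = 1.1651; S(3,2) = 0.7746; S(3,3) = 0.5150
Terminal payoffs V(N, i) = max(S_T - K, 0):
  V(3,0) = 0.762563; V(3,1) = 0.175128; V(3,2) = 0.000000; V(3,3) = 0.000000
Backward induction: V(k, i) = exp(-r*dt) * [p * V(k+1, i) + (1-p) * V(k+1, i+1)].
  V(2,0) = exp(-r*dt) * [p*0.762563 + (1-p)*0.175128] = 0.441443
  V(2,1) = exp(-r*dt) * [p*0.175128 + (1-p)*0.000000] = 0.079525
  V(2,2) = exp(-r*dt) * [p*0.000000 + (1-p)*0.000000] = 0.000000
  V(1,0) = exp(-r*dt) * [p*0.441443 + (1-p)*0.079525] = 0.243673
  V(1,1) = exp(-r*dt) * [p*0.079525 + (1-p)*0.000000] = 0.036112
  V(0,0) = exp(-r*dt) * [p*0.243673 + (1-p)*0.036112] = 0.130275


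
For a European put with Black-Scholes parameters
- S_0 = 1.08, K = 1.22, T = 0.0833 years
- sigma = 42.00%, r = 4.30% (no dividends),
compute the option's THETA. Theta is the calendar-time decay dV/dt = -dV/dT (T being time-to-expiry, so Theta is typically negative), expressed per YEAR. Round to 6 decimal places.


Answer: Theta = -0.161763

Derivation:
d1 = -0.9153728216; d2 = -1.0365921270
phi(d1) = 0.2623981599; exp(-qT) = 1.0000000000; exp(-rT) = 0.9964245074
Theta = -S*exp(-qT)*phi(d1)*sigma/(2*sqrt(T)) + r*K*exp(-rT)*N(-d2) - q*S*exp(-qT)*N(-d1)
N(-d1) = 0.8200020293; N(-d2) = 0.8500370080; sqrt(T) = 0.2886173938
Term 1 = -1.0800 * 1.0000000000 * 0.2623981599 * 0.4200 / (2 * 0.2886173938) = -0.2061965216
Term 2 = 0.0430 * 1.2200 * 0.9964245074 * 0.8500370080 = 0.0444334997
Term 3 = 0 (no dividend yield, q = 0)
Theta = -0.2061965216 + (0.0444334997) + (0.0000000000) = -0.161763


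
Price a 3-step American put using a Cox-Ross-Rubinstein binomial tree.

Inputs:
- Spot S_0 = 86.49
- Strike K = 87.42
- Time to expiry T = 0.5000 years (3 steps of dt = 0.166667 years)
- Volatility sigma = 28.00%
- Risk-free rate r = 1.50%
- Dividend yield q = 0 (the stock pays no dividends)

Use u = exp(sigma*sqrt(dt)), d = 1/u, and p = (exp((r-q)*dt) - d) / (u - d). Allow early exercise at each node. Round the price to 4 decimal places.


Answer: Price = V(0,0) = 7.5957

Derivation:
dt = T/N = 0.166667
u = exp(sigma*sqrt(dt)) = 1.121099; d = 1/u = 0.891982
p = (exp((r-q)*dt) - d) / (u - d) = 0.482379
Discount per step: exp(-r*dt) = 0.997503
Stock lattice S(k, i) with i counting down-moves:
  k=0: S(0,0) = 86.4900
  k=1: S(1,0) = 96.9639; S(1,1) = 77.1475
  k=2: S(2,0) = 108.7061; S(2,1) = 86.4900; S(2,2) = 68.8142
  k=3: S(3,0) = 121.8703; S(3,1) = 96.9639; S(3,2) = 77.1475; S(3,3) = 61.3810
Terminal payoffs V(N, i) = max(K - S_T, 0):
  V(3,0) = 0.000000; V(3,1) = 0.000000; V(3,2) = 10.272492; V(3,3) = 26.039006
Backward induction: V(k, i) = exp(-r*dt) * [p * V(k+1, i) + (1-p) * V(k+1, i+1)]; then take max(V_cont, immediate exercise) for American.
  V(2,0) = exp(-r*dt) * [p*0.000000 + (1-p)*0.000000] = 0.000000; exercise = 0.000000; V(2,0) = max -> 0.000000
  V(2,1) = exp(-r*dt) * [p*0.000000 + (1-p)*10.272492] = 5.303983; exercise = 0.930000; V(2,1) = max -> 5.303983
  V(2,2) = exp(-r*dt) * [p*10.272492 + (1-p)*26.039006] = 18.387548; exercise = 18.605825; V(2,2) = max -> 18.605825
  V(1,0) = exp(-r*dt) * [p*0.000000 + (1-p)*5.303983] = 2.738599; exercise = 0.000000; V(1,0) = max -> 2.738599
  V(1,1) = exp(-r*dt) * [p*5.303983 + (1-p)*18.605825] = 12.158863; exercise = 10.272492; V(1,1) = max -> 12.158863
  V(0,0) = exp(-r*dt) * [p*2.738599 + (1-p)*12.158863] = 7.595715; exercise = 0.930000; V(0,0) = max -> 7.595715


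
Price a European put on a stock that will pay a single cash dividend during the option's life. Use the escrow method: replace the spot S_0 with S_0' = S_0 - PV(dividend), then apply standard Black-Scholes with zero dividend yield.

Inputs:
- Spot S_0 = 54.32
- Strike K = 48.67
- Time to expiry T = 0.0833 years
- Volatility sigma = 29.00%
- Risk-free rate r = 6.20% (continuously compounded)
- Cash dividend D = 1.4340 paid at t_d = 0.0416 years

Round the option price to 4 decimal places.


PV(D) = D * exp(-r * t_d) = 1.4340 * 0.99742412 = 1.43030619
S_0' = S_0 - PV(D) = 54.3200 - 1.43030619 = 52.88969381
d1 = (ln(S_0'/K) + (r + sigma^2/2)*T) / (sigma*sqrt(T)) = 1.09694248
d2 = d1 - sigma*sqrt(T) = 1.01324343
exp(-rT) = 0.99484871
N(-d1) = 0.13633327; N(-d2) = 0.15547195
P = K * exp(-rT) * N(-d2) - S_0' * N(-d1) = 48.6700 * 0.99484871 * 0.15547195 - 52.88969381 * 0.13633327 = 0.3172

Answer: Price = 0.3172


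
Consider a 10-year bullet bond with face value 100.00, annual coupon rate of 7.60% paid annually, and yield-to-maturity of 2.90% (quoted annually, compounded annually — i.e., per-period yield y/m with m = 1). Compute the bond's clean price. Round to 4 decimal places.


Coupon per period c = face * coupon_rate / m = 7.600000
Periods per year m = 1; per-period yield y/m = 0.029000
Number of cashflows N = 10
Cashflows (t years, CF_t, discount factor 1/(1+y/m)^(m*t), PV):
  t = 1.0000: CF_t = 7.600000, DF = 0.971817, PV = 7.385811
  t = 2.0000: CF_t = 7.600000, DF = 0.944429, PV = 7.177659
  t = 3.0000: CF_t = 7.600000, DF = 0.917812, PV = 6.975374
  t = 4.0000: CF_t = 7.600000, DF = 0.891946, PV = 6.778789
  t = 5.0000: CF_t = 7.600000, DF = 0.866808, PV = 6.587744
  t = 6.0000: CF_t = 7.600000, DF = 0.842379, PV = 6.402084
  t = 7.0000: CF_t = 7.600000, DF = 0.818639, PV = 6.221656
  t = 8.0000: CF_t = 7.600000, DF = 0.795567, PV = 6.046313
  t = 9.0000: CF_t = 7.600000, DF = 0.773146, PV = 5.875911
  t = 10.0000: CF_t = 107.600000, DF = 0.751357, PV = 80.845997
Price P = sum_t PV_t = 140.297337

Answer: Price = 140.2973


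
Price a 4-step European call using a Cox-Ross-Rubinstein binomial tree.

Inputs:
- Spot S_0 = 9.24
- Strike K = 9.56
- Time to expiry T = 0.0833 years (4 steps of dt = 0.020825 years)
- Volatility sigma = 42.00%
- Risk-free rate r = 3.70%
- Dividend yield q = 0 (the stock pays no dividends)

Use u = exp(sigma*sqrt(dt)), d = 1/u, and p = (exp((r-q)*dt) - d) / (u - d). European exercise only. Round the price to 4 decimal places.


Answer: Price = V(0,0) = 0.3380

Derivation:
dt = T/N = 0.020825
u = exp(sigma*sqrt(dt)) = 1.062484; d = 1/u = 0.941191
p = (exp((r-q)*dt) - d) / (u - d) = 0.491207
Discount per step: exp(-r*dt) = 0.999230
Stock lattice S(k, i) with i counting down-moves:
  k=0: S(0,0) = 9.2400
  k=1: S(1,0) = 9.8174; S(1,1) = 8.6966
  k=2: S(2,0) = 10.4308; S(2,1) = 9.2400; S(2,2) = 8.1852
  k=3: S(3,0) = 11.0825; S(3,1) = 9.8174; S(3,2) = 8.6966; S(3,3) = 7.7038
  k=4: S(4,0) = 11.7750; S(4,1) = 10.4308; S(4,2) = 9.2400; S(4,3) = 8.1852; S(4,4) = 7.2507
Terminal payoffs V(N, i) = max(S_T - K, 0):
  V(4,0) = 2.215022; V(4,1) = 0.870781; V(4,2) = 0.000000; V(4,3) = 0.000000; V(4,4) = 0.000000
Backward induction: V(k, i) = exp(-r*dt) * [p * V(k+1, i) + (1-p) * V(k+1, i+1)].
  V(3,0) = exp(-r*dt) * [p*2.215022 + (1-p)*0.870781] = 1.529903
  V(3,1) = exp(-r*dt) * [p*0.870781 + (1-p)*0.000000] = 0.427405
  V(3,2) = exp(-r*dt) * [p*0.000000 + (1-p)*0.000000] = 0.000000
  V(3,3) = exp(-r*dt) * [p*0.000000 + (1-p)*0.000000] = 0.000000
  V(2,0) = exp(-r*dt) * [p*1.529903 + (1-p)*0.427405] = 0.968213
  V(2,1) = exp(-r*dt) * [p*0.427405 + (1-p)*0.000000] = 0.209783
  V(2,2) = exp(-r*dt) * [p*0.000000 + (1-p)*0.000000] = 0.000000
  V(1,0) = exp(-r*dt) * [p*0.968213 + (1-p)*0.209783] = 0.581881
  V(1,1) = exp(-r*dt) * [p*0.209783 + (1-p)*0.000000] = 0.102967
  V(0,0) = exp(-r*dt) * [p*0.581881 + (1-p)*0.102967] = 0.337953


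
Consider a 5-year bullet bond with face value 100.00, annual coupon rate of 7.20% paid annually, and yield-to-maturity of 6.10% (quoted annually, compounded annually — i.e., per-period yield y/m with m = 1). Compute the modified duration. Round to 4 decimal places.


Coupon per period c = face * coupon_rate / m = 7.200000
Periods per year m = 1; per-period yield y/m = 0.061000
Number of cashflows N = 5
Cashflows (t years, CF_t, discount factor 1/(1+y/m)^(m*t), PV):
  t = 1.0000: CF_t = 7.200000, DF = 0.942507, PV = 6.786051
  t = 2.0000: CF_t = 7.200000, DF = 0.888320, PV = 6.395901
  t = 3.0000: CF_t = 7.200000, DF = 0.837247, PV = 6.028182
  t = 4.0000: CF_t = 7.200000, DF = 0.789112, PV = 5.681604
  t = 5.0000: CF_t = 107.200000, DF = 0.743743, PV = 79.729284
Price P = sum_t PV_t = 104.621022
First compute Macaulay numerator sum_t t * PV_t:
  t * PV_t at t = 1.0000: 6.786051
  t * PV_t at t = 2.0000: 12.791802
  t * PV_t at t = 3.0000: 18.084546
  t * PV_t at t = 4.0000: 22.726416
  t * PV_t at t = 5.0000: 398.646422
Macaulay duration D = 459.035236 / 104.621022 = 4.387600
Modified duration = D / (1 + y/m) = 4.387600 / (1 + 0.061000) = 4.135344

Answer: Modified duration = 4.1353


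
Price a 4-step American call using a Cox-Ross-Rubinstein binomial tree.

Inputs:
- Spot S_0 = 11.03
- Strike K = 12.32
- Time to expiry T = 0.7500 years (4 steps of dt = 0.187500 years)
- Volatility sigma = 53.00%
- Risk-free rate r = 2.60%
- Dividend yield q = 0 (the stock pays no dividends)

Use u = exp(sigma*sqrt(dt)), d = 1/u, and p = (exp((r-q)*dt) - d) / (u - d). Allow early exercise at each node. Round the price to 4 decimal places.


dt = T/N = 0.187500
u = exp(sigma*sqrt(dt)) = 1.257967; d = 1/u = 0.794934
p = (exp((r-q)*dt) - d) / (u - d) = 0.453430
Discount per step: exp(-r*dt) = 0.995137
Stock lattice S(k, i) with i counting down-moves:
  k=0: S(0,0) = 11.0300
  k=1: S(1,0) = 13.8754; S(1,1) = 8.7681
  k=2: S(2,0) = 17.4548; S(2,1) = 11.0300; S(2,2) = 6.9701
  k=3: S(3,0) = 21.9575; S(3,1) = 13.8754; S(3,2) = 8.7681; S(3,3) = 5.5407
  k=4: S(4,0) = 27.6218; S(4,1) = 17.4548; S(4,2) = 11.0300; S(4,3) = 6.9701; S(4,4) = 4.4045
Terminal payoffs V(N, i) = max(S_T - K, 0):
  V(4,0) = 15.301812; V(4,1) = 5.134758; V(4,2) = 0.000000; V(4,3) = 0.000000; V(4,4) = 0.000000
Backward induction: V(k, i) = exp(-r*dt) * [p * V(k+1, i) + (1-p) * V(k+1, i+1)]; then take max(V_cont, immediate exercise) for American.
  V(3,0) = exp(-r*dt) * [p*15.301812 + (1-p)*5.134758] = 9.697420; exercise = 9.637506; V(3,0) = max -> 9.697420
  V(3,1) = exp(-r*dt) * [p*5.134758 + (1-p)*0.000000] = 2.316933; exercise = 1.555373; V(3,1) = max -> 2.316933
  V(3,2) = exp(-r*dt) * [p*0.000000 + (1-p)*0.000000] = 0.000000; exercise = 0.000000; V(3,2) = max -> 0.000000
  V(3,3) = exp(-r*dt) * [p*0.000000 + (1-p)*0.000000] = 0.000000; exercise = 0.000000; V(3,3) = max -> 0.000000
  V(2,0) = exp(-r*dt) * [p*9.697420 + (1-p)*2.316933] = 5.635928; exercise = 5.134758; V(2,0) = max -> 5.635928
  V(2,1) = exp(-r*dt) * [p*2.316933 + (1-p)*0.000000] = 1.045459; exercise = 0.000000; V(2,1) = max -> 1.045459
  V(2,2) = exp(-r*dt) * [p*0.000000 + (1-p)*0.000000] = 0.000000; exercise = 0.000000; V(2,2) = max -> 0.000000
  V(1,0) = exp(-r*dt) * [p*5.635928 + (1-p)*1.045459] = 3.111711; exercise = 1.555373; V(1,0) = max -> 3.111711
  V(1,1) = exp(-r*dt) * [p*1.045459 + (1-p)*0.000000] = 0.471738; exercise = 0.000000; V(1,1) = max -> 0.471738
  V(0,0) = exp(-r*dt) * [p*3.111711 + (1-p)*0.471738] = 1.660666; exercise = 0.000000; V(0,0) = max -> 1.660666

Answer: Price = V(0,0) = 1.6607


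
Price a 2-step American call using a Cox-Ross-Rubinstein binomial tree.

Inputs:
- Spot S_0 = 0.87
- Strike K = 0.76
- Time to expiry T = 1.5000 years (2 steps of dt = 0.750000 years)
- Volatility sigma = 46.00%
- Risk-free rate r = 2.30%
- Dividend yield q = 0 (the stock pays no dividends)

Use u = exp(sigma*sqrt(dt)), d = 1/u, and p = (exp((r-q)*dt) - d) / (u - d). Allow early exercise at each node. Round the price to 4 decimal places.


dt = T/N = 0.750000
u = exp(sigma*sqrt(dt)) = 1.489398; d = 1/u = 0.671412
p = (exp((r-q)*dt) - d) / (u - d) = 0.422975
Discount per step: exp(-r*dt) = 0.982898
Stock lattice S(k, i) with i counting down-moves:
  k=0: S(0,0) = 0.8700
  k=1: S(1,0) = 1.2958; S(1,1) = 0.5841
  k=2: S(2,0) = 1.9299; S(2,1) = 0.8700; S(2,2) = 0.3922
Terminal payoffs V(N, i) = max(S_T - K, 0):
  V(2,0) = 1.169925; V(2,1) = 0.110000; V(2,2) = 0.000000
Backward induction: V(k, i) = exp(-r*dt) * [p * V(k+1, i) + (1-p) * V(k+1, i+1)]; then take max(V_cont, immediate exercise) for American.
  V(1,0) = exp(-r*dt) * [p*1.169925 + (1-p)*0.110000] = 0.548773; exercise = 0.535776; V(1,0) = max -> 0.548773
  V(1,1) = exp(-r*dt) * [p*0.110000 + (1-p)*0.000000] = 0.045732; exercise = 0.000000; V(1,1) = max -> 0.045732
  V(0,0) = exp(-r*dt) * [p*0.548773 + (1-p)*0.045732] = 0.254085; exercise = 0.110000; V(0,0) = max -> 0.254085

Answer: Price = V(0,0) = 0.2541


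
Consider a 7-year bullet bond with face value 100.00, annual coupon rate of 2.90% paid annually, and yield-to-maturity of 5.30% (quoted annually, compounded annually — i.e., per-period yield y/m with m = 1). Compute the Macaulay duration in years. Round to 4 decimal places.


Coupon per period c = face * coupon_rate / m = 2.900000
Periods per year m = 1; per-period yield y/m = 0.053000
Number of cashflows N = 7
Cashflows (t years, CF_t, discount factor 1/(1+y/m)^(m*t), PV):
  t = 1.0000: CF_t = 2.900000, DF = 0.949668, PV = 2.754036
  t = 2.0000: CF_t = 2.900000, DF = 0.901869, PV = 2.615419
  t = 3.0000: CF_t = 2.900000, DF = 0.856475, PV = 2.483779
  t = 4.0000: CF_t = 2.900000, DF = 0.813367, PV = 2.358764
  t = 5.0000: CF_t = 2.900000, DF = 0.772428, PV = 2.240042
  t = 6.0000: CF_t = 2.900000, DF = 0.733550, PV = 2.127295
  t = 7.0000: CF_t = 102.900000, DF = 0.696629, PV = 71.683100
Price P = sum_t PV_t = 86.262435
Macaulay numerator sum_t t * PV_t:
  t * PV_t at t = 1.0000: 2.754036
  t * PV_t at t = 2.0000: 5.230838
  t * PV_t at t = 3.0000: 7.451336
  t * PV_t at t = 4.0000: 9.435056
  t * PV_t at t = 5.0000: 11.200210
  t * PV_t at t = 6.0000: 12.763772
  t * PV_t at t = 7.0000: 501.781698
Macaulay duration D = (sum_t t * PV_t) / P = 550.616945 / 86.262435 = 6.383044

Answer: Macaulay duration = 6.3830 years


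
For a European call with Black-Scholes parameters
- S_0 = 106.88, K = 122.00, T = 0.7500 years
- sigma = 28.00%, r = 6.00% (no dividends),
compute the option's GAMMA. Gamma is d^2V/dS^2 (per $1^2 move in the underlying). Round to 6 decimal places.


d1 = -0.2388346919; d2 = -0.4813218050
phi(d1) = 0.3877247733; exp(-qT) = 1.0000000000; exp(-rT) = 0.9559974818
Gamma = exp(-qT) * phi(d1) / (S * sigma * sqrt(T)) = 1.0000000000 * 0.3877247733 / (106.8800 * 0.2800 * 0.8660254038) = 0.014960

Answer: Gamma = 0.014960


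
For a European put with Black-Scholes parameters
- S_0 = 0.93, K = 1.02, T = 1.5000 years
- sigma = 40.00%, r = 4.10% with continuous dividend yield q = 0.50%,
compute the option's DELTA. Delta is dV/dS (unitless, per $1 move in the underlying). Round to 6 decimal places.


Answer: Delta = -0.430593

Derivation:
d1 = 0.1666197626; d2 = -0.3232781860
phi(d1) = 0.3934427913; exp(-qT) = 0.9925280548; exp(-rT) = 0.9403529457
N(-d1) = 0.4338346214
Delta = -exp(-qT) * N(-d1) = -0.9925280548 * 0.4338346214 = -0.430593


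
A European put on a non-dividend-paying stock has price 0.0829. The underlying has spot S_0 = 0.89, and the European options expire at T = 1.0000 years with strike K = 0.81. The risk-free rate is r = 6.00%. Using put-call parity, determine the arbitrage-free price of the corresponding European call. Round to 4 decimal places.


Answer: Call price = 0.2101

Derivation:
Put-call parity: C - P = S_0 * exp(-qT) - K * exp(-rT).
S_0 * exp(-qT) = 0.8900 * 1.00000000 = 0.89000000
K * exp(-rT) = 0.8100 * 0.94176453 = 0.76282927
C = P + S*exp(-qT) - K*exp(-rT)
C = 0.0829 + 0.89000000 - 0.76282927 = 0.2101


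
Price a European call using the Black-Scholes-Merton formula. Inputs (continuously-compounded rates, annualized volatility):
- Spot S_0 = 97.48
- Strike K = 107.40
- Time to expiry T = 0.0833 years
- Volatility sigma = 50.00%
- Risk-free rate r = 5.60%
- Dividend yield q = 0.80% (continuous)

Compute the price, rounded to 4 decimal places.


d1 = (ln(S/K) + (r - q + 0.5*sigma^2) * T) / (sigma * sqrt(T)) = -0.57170534
d2 = d1 - sigma * sqrt(T) = -0.71601404
exp(-rT) = 0.99534606; exp(-qT) = 0.99933382
C = S_0 * exp(-qT) * N(d1) - K * exp(-rT) * N(d2)
N(d1) = 0.28376081; N(d2) = 0.23699134
C = 97.4800 * 0.99933382 * 0.28376081 - 107.4000 * 0.99534606 * 0.23699134 = 2.3082

Answer: Price = 2.3082


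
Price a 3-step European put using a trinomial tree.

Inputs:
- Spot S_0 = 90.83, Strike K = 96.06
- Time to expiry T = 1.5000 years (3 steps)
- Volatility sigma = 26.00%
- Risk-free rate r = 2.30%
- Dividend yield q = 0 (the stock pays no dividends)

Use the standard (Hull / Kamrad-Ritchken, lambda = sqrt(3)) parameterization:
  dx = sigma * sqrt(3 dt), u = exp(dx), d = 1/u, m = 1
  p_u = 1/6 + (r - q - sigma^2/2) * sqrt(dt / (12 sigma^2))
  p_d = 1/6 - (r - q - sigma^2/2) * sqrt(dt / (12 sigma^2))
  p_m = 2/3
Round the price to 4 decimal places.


Answer: Price = V(0,0) = 12.4105

Derivation:
dt = T/N = 0.500000; dx = sigma*sqrt(3*dt) = 0.318434
u = exp(dx) = 1.374972; d = 1/u = 0.727287
p_u = 0.158188, p_m = 0.666667, p_d = 0.175146
Discount per step: exp(-r*dt) = 0.988566
Stock lattice S(k, j) with j the centered position index:
  k=0: S(0,+0) = 90.8300
  k=1: S(1,-1) = 66.0595; S(1,+0) = 90.8300; S(1,+1) = 124.8887
  k=2: S(2,-2) = 48.0442; S(2,-1) = 66.0595; S(2,+0) = 90.8300; S(2,+1) = 124.8887; S(2,+2) = 171.7186
  k=3: S(3,-3) = 34.9420; S(3,-2) = 48.0442; S(3,-1) = 66.0595; S(3,+0) = 90.8300; S(3,+1) = 124.8887; S(3,+2) = 171.7186; S(3,+3) = 236.1083
Terminal payoffs V(N, j) = max(K - S_T, 0):
  V(3,-3) = 61.118032; V(3,-2) = 48.015758; V(3,-1) = 30.000493; V(3,+0) = 5.230000; V(3,+1) = 0.000000; V(3,+2) = 0.000000; V(3,+3) = 0.000000
Backward induction: V(k, j) = exp(-r*dt) * [p_u * V(k+1, j+1) + p_m * V(k+1, j) + p_d * V(k+1, j-1)]
  V(2,-2) = exp(-r*dt) * [p_u*30.000493 + p_m*48.015758 + p_d*61.118032] = 46.918099
  V(2,-1) = exp(-r*dt) * [p_u*5.230000 + p_m*30.000493 + p_d*48.015758] = 28.903098
  V(2,+0) = exp(-r*dt) * [p_u*0.000000 + p_m*5.230000 + p_d*30.000493] = 8.641176
  V(2,+1) = exp(-r*dt) * [p_u*0.000000 + p_m*0.000000 + p_d*5.230000] = 0.905538
  V(2,+2) = exp(-r*dt) * [p_u*0.000000 + p_m*0.000000 + p_d*0.000000] = 0.000000
  V(1,-1) = exp(-r*dt) * [p_u*8.641176 + p_m*28.903098 + p_d*46.918099] = 28.523251
  V(1,+0) = exp(-r*dt) * [p_u*0.905538 + p_m*8.641176 + p_d*28.903098] = 10.840891
  V(1,+1) = exp(-r*dt) * [p_u*0.000000 + p_m*0.905538 + p_d*8.641176] = 2.092949
  V(0,+0) = exp(-r*dt) * [p_u*2.092949 + p_m*10.840891 + p_d*28.523251] = 12.410519


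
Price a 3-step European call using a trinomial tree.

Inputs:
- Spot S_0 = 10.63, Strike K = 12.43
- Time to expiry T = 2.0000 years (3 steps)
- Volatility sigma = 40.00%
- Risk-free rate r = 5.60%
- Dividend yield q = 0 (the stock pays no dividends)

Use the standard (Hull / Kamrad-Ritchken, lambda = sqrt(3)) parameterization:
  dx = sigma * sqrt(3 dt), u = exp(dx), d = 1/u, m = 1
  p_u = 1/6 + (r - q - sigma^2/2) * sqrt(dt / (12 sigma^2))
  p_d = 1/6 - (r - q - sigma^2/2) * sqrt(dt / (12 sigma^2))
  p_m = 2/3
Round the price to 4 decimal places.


Answer: Price = V(0,0) = 2.2121

Derivation:
dt = T/N = 0.666667; dx = sigma*sqrt(3*dt) = 0.565685
u = exp(dx) = 1.760654; d = 1/u = 0.567971
p_u = 0.152525, p_m = 0.666667, p_d = 0.180809
Discount per step: exp(-r*dt) = 0.963355
Stock lattice S(k, j) with j the centered position index:
  k=0: S(0,+0) = 10.6300
  k=1: S(1,-1) = 6.0375; S(1,+0) = 10.6300; S(1,+1) = 18.7158
  k=2: S(2,-2) = 3.4291; S(2,-1) = 6.0375; S(2,+0) = 10.6300; S(2,+1) = 18.7158; S(2,+2) = 32.9520
  k=3: S(3,-3) = 1.9477; S(3,-2) = 3.4291; S(3,-1) = 6.0375; S(3,+0) = 10.6300; S(3,+1) = 18.7158; S(3,+2) = 32.9520; S(3,+3) = 58.0170
Terminal payoffs V(N, j) = max(S_T - K, 0):
  V(3,-3) = 0.000000; V(3,-2) = 0.000000; V(3,-1) = 0.000000; V(3,+0) = 0.000000; V(3,+1) = 6.285754; V(3,+2) = 20.521970; V(3,+3) = 45.587023
Backward induction: V(k, j) = exp(-r*dt) * [p_u * V(k+1, j+1) + p_m * V(k+1, j) + p_d * V(k+1, j-1)]
  V(2,-2) = exp(-r*dt) * [p_u*0.000000 + p_m*0.000000 + p_d*0.000000] = 0.000000
  V(2,-1) = exp(-r*dt) * [p_u*0.000000 + p_m*0.000000 + p_d*0.000000] = 0.000000
  V(2,+0) = exp(-r*dt) * [p_u*6.285754 + p_m*0.000000 + p_d*0.000000] = 0.923599
  V(2,+1) = exp(-r*dt) * [p_u*20.521970 + p_m*6.285754 + p_d*0.000000] = 7.052342
  V(2,+2) = exp(-r*dt) * [p_u*45.587023 + p_m*20.521970 + p_d*6.285754] = 20.973174
  V(1,-1) = exp(-r*dt) * [p_u*0.923599 + p_m*0.000000 + p_d*0.000000] = 0.135709
  V(1,+0) = exp(-r*dt) * [p_u*7.052342 + p_m*0.923599 + p_d*0.000000] = 1.629407
  V(1,+1) = exp(-r*dt) * [p_u*20.973174 + p_m*7.052342 + p_d*0.923599] = 7.771847
  V(0,+0) = exp(-r*dt) * [p_u*7.771847 + p_m*1.629407 + p_d*0.135709] = 2.212061


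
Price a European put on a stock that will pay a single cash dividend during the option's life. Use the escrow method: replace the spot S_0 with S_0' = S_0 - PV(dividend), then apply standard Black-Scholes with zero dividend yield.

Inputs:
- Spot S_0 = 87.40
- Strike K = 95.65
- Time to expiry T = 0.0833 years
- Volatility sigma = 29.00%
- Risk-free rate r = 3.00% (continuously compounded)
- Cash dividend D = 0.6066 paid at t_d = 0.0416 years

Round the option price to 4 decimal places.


PV(D) = D * exp(-r * t_d) = 0.6066 * 0.99875278 = 0.60584344
S_0' = S_0 - PV(D) = 87.4000 - 0.60584344 = 86.79415656
d1 = (ln(S_0'/K) + (r + sigma^2/2)*T) / (sigma*sqrt(T)) = -1.08907614
d2 = d1 - sigma*sqrt(T) = -1.17277519
exp(-rT) = 0.99750412
N(-d1) = 0.86193985; N(-d2) = 0.87955701
P = K * exp(-rT) * N(-d2) - S_0' * N(-d1) = 95.6500 * 0.99750412 * 0.87955701 - 86.79415656 * 0.86193985 = 9.1083

Answer: Price = 9.1083


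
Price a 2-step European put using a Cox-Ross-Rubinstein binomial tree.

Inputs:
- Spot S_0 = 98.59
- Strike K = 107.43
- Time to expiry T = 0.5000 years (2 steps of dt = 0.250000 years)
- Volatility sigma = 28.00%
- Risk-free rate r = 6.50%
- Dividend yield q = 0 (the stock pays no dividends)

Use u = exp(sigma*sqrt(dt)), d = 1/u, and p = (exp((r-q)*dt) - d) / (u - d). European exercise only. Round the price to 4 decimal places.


dt = T/N = 0.250000
u = exp(sigma*sqrt(dt)) = 1.150274; d = 1/u = 0.869358
p = (exp((r-q)*dt) - d) / (u - d) = 0.523376
Discount per step: exp(-r*dt) = 0.983881
Stock lattice S(k, i) with i counting down-moves:
  k=0: S(0,0) = 98.5900
  k=1: S(1,0) = 113.4055; S(1,1) = 85.7100
  k=2: S(2,0) = 130.4474; S(2,1) = 98.5900; S(2,2) = 74.5127
Terminal payoffs V(N, i) = max(K - S_T, 0):
  V(2,0) = 0.000000; V(2,1) = 8.840000; V(2,2) = 32.917281
Backward induction: V(k, i) = exp(-r*dt) * [p * V(k+1, i) + (1-p) * V(k+1, i+1)].
  V(1,0) = exp(-r*dt) * [p*0.000000 + (1-p)*8.840000] = 4.145441
  V(1,1) = exp(-r*dt) * [p*8.840000 + (1-p)*32.917281] = 19.988342
  V(0,0) = exp(-r*dt) * [p*4.145441 + (1-p)*19.988342] = 11.508012

Answer: Price = V(0,0) = 11.5080


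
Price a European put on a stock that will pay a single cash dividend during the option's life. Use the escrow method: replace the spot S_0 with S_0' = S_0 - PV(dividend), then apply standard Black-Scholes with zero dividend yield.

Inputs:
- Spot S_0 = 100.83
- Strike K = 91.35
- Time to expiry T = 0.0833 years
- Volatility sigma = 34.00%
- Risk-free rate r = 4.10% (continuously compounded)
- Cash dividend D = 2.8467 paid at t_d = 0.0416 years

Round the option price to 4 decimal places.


Answer: Price = 1.2156

Derivation:
PV(D) = D * exp(-r * t_d) = 2.8467 * 0.99829585 = 2.84184881
S_0' = S_0 - PV(D) = 100.8300 - 2.84184881 = 97.98815119
d1 = (ln(S_0'/K) + (r + sigma^2/2)*T) / (sigma*sqrt(T)) = 0.79871997
d2 = d1 - sigma*sqrt(T) = 0.70059006
exp(-rT) = 0.99659053
N(-d1) = 0.21222640; N(-d2) = 0.24177944
P = K * exp(-rT) * N(-d2) - S_0' * N(-d1) = 91.3500 * 0.99659053 * 0.24177944 - 97.98815119 * 0.21222640 = 1.2156
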